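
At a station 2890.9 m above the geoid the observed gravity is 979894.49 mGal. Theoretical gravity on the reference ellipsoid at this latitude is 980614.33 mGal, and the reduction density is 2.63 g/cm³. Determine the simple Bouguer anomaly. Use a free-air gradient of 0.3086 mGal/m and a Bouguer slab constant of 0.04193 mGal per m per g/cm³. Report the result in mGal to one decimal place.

Free-air correction = 0.3086 × 2890.9 = 892.13 mGal
Free-air anomaly = 979894.49 − 980614.33 + (892.13) = 172.29 mGal
Bouguer slab correction = 0.04193 × 2.63 × 2890.9 = 318.80 mGal
Simple Bouguer anomaly = 172.29 − (318.80) = -146.51 mGal

-146.5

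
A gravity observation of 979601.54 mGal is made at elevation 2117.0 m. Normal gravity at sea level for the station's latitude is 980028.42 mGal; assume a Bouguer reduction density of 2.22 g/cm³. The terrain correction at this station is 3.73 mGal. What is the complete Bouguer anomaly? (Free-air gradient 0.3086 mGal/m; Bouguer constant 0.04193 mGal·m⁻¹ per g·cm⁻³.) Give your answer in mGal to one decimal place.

Free-air correction = 0.3086 × 2117.0 = 653.31 mGal
Free-air anomaly = 979601.54 − 980028.42 + (653.31) = 226.43 mGal
Bouguer slab correction = 0.04193 × 2.22 × 2117.0 = 197.06 mGal
Simple Bouguer anomaly = 226.43 − (197.06) = 29.37 mGal
Complete Bouguer anomaly = 29.37 + 3.73 = 33.10 mGal

33.1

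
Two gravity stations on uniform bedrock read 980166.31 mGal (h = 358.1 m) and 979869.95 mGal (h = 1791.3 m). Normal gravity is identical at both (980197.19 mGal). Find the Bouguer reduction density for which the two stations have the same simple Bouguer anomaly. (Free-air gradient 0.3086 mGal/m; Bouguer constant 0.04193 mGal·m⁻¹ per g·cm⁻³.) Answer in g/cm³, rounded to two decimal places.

Δg_obs = 979869.95 − 980166.31 = -296.36 mGal over Δh = 1791.3 − 358.1 = 1433.2 m
Equal Bouguer anomalies ⇒ Δg_obs + (0.3086 − 0.04193ρ)·Δh = 0
0.3086 − 0.04193ρ = −Δg_obs/Δh = 0.20678
ρ = (0.3086 − 0.20678) / 0.04193 = 2.43 g/cm³

2.43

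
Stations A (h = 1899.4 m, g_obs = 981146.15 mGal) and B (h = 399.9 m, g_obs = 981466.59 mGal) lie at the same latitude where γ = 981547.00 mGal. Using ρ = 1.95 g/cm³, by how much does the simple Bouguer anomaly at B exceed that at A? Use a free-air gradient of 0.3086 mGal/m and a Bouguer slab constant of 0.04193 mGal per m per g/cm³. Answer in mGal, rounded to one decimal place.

-19.7

Δg_SB(A) = 981146.15 − 981547.00 + 0.3086×1899.4 − 0.04193×1.95×1899.4 = 30.00 mGal
Δg_SB(B) = 981466.59 − 981547.00 + 0.3086×399.9 − 0.04193×1.95×399.9 = 10.30 mGal
Difference = 10.30 − (30.00) = -19.70 mGal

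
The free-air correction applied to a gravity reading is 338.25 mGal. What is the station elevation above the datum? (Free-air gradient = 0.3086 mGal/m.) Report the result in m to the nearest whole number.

h = 338.25 / 0.3086 = 1096.08 m

1096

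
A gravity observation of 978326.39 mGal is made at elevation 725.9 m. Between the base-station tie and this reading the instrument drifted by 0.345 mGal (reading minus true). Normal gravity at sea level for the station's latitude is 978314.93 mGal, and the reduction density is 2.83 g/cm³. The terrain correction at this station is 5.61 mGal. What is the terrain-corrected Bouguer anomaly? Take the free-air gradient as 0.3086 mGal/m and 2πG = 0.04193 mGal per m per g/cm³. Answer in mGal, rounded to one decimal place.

154.6

Drift-corrected reading = 978326.39 − (0.345) = 978326.045 mGal
Free-air correction = 0.3086 × 725.9 = 224.01 mGal
Free-air anomaly = 978326.045 − 978314.93 + (224.01) = 235.125 mGal
Bouguer slab correction = 0.04193 × 2.83 × 725.9 = 86.14 mGal
Simple Bouguer anomaly = 235.125 − (86.14) = 148.985 mGal
Complete Bouguer anomaly = 148.985 + 5.61 = 154.595 mGal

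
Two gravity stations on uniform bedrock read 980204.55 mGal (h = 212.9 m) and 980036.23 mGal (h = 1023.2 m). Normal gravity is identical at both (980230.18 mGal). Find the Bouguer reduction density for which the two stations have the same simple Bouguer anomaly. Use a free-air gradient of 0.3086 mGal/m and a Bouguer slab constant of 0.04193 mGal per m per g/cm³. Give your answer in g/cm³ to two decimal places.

Δg_obs = 980036.23 − 980204.55 = -168.32 mGal over Δh = 1023.2 − 212.9 = 810.3 m
Equal Bouguer anomalies ⇒ Δg_obs + (0.3086 − 0.04193ρ)·Δh = 0
0.3086 − 0.04193ρ = −Δg_obs/Δh = 0.20773
ρ = (0.3086 − 0.20773) / 0.04193 = 2.41 g/cm³

2.41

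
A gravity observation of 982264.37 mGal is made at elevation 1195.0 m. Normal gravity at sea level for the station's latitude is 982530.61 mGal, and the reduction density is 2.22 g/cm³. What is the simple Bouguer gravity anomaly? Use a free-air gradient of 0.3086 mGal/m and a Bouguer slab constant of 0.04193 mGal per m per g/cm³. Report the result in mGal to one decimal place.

Free-air correction = 0.3086 × 1195.0 = 368.78 mGal
Free-air anomaly = 982264.37 − 982530.61 + (368.78) = 102.54 mGal
Bouguer slab correction = 0.04193 × 2.22 × 1195.0 = 111.24 mGal
Simple Bouguer anomaly = 102.54 − (111.24) = -8.70 mGal

-8.7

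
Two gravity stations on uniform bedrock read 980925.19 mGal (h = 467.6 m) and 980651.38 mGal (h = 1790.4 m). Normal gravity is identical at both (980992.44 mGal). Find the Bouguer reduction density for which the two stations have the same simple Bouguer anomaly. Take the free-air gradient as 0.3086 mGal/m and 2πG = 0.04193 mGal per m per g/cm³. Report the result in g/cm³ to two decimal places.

2.42

Δg_obs = 980651.38 − 980925.19 = -273.81 mGal over Δh = 1790.4 − 467.6 = 1322.8 m
Equal Bouguer anomalies ⇒ Δg_obs + (0.3086 − 0.04193ρ)·Δh = 0
0.3086 − 0.04193ρ = −Δg_obs/Δh = 0.20699
ρ = (0.3086 − 0.20699) / 0.04193 = 2.42 g/cm³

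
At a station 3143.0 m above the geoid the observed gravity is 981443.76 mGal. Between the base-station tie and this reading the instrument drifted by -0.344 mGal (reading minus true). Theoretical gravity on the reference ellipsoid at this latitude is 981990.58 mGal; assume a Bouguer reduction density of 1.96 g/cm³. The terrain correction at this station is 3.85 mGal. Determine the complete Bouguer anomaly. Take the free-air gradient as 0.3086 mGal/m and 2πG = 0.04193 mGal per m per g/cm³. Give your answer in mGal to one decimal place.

169.0

Drift-corrected reading = 981443.76 − (-0.344) = 981444.104 mGal
Free-air correction = 0.3086 × 3143.0 = 969.93 mGal
Free-air anomaly = 981444.104 − 981990.58 + (969.93) = 423.454 mGal
Bouguer slab correction = 0.04193 × 1.96 × 3143.0 = 258.30 mGal
Simple Bouguer anomaly = 423.454 − (258.30) = 165.154 mGal
Complete Bouguer anomaly = 165.154 + 3.85 = 169.004 mGal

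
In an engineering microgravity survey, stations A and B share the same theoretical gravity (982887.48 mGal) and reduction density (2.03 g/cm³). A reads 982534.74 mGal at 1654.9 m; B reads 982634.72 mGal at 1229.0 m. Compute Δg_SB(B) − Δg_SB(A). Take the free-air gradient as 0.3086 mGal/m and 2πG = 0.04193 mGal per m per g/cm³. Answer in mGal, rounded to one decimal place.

Δg_SB(A) = 982534.74 − 982887.48 + 0.3086×1654.9 − 0.04193×2.03×1654.9 = 17.10 mGal
Δg_SB(B) = 982634.72 − 982887.48 + 0.3086×1229.0 − 0.04193×2.03×1229.0 = 21.90 mGal
Difference = 21.90 − (17.10) = 4.80 mGal

4.8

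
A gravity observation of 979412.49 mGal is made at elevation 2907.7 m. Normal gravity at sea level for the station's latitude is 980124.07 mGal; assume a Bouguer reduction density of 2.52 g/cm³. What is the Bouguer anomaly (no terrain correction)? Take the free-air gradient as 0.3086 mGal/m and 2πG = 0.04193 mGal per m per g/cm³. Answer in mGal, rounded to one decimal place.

-121.5

Free-air correction = 0.3086 × 2907.7 = 897.32 mGal
Free-air anomaly = 979412.49 − 980124.07 + (897.32) = 185.74 mGal
Bouguer slab correction = 0.04193 × 2.52 × 2907.7 = 307.24 mGal
Simple Bouguer anomaly = 185.74 − (307.24) = -121.50 mGal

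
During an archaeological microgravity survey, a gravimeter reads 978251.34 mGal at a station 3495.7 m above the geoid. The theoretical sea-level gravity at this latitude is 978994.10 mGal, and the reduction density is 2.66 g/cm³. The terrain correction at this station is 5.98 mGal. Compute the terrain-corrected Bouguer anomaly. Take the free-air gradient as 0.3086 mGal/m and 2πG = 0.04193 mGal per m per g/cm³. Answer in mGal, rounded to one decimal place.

-47.9

Free-air correction = 0.3086 × 3495.7 = 1078.77 mGal
Free-air anomaly = 978251.34 − 978994.10 + (1078.77) = 336.01 mGal
Bouguer slab correction = 0.04193 × 2.66 × 3495.7 = 389.89 mGal
Simple Bouguer anomaly = 336.01 − (389.89) = -53.88 mGal
Complete Bouguer anomaly = -53.88 + 5.98 = -47.90 mGal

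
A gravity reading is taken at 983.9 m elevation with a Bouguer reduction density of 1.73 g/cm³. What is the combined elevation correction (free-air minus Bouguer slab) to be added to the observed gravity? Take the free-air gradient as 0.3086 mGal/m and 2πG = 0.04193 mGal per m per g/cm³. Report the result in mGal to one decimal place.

232.3

Combined gradient = 0.3086 − 0.04193 × 1.73 = 0.2360611 mGal/m
Combined elevation correction = 0.2360611 × 983.9 = 232.3 mGal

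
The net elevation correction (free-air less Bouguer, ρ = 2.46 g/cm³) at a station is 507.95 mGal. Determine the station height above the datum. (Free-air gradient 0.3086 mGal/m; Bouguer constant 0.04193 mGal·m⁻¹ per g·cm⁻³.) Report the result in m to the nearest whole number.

Combined gradient = 0.3086 − 0.04193 × 2.46 = 0.2054522 mGal/m
h = 507.95 / 0.2054522 = 2472.35 m

2472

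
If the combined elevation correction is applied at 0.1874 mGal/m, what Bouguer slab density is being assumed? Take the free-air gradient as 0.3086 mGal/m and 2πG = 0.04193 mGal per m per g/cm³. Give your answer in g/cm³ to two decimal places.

2.89

0.1874 = 0.3086 − 0.04193 × ρ
ρ = (0.3086 − 0.1874) / 0.04193 = 2.89 g/cm³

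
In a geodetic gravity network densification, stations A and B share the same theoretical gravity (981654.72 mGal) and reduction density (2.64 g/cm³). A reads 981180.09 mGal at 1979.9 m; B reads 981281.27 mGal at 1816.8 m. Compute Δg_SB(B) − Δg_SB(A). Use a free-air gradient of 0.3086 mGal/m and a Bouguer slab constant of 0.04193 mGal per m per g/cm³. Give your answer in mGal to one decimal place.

68.9

Δg_SB(A) = 981180.09 − 981654.72 + 0.3086×1979.9 − 0.04193×2.64×1979.9 = -82.80 mGal
Δg_SB(B) = 981281.27 − 981654.72 + 0.3086×1816.8 − 0.04193×2.64×1816.8 = -13.90 mGal
Difference = -13.90 − (-82.80) = 68.90 mGal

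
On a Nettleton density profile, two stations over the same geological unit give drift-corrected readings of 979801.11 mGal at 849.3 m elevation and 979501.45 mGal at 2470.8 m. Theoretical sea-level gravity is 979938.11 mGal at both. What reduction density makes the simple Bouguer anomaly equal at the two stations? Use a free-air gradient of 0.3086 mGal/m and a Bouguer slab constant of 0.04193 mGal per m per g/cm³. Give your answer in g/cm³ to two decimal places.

2.95

Δg_obs = 979501.45 − 979801.11 = -299.66 mGal over Δh = 2470.8 − 849.3 = 1621.5 m
Equal Bouguer anomalies ⇒ Δg_obs + (0.3086 − 0.04193ρ)·Δh = 0
0.3086 − 0.04193ρ = −Δg_obs/Δh = 0.18480
ρ = (0.3086 − 0.18480) / 0.04193 = 2.95 g/cm³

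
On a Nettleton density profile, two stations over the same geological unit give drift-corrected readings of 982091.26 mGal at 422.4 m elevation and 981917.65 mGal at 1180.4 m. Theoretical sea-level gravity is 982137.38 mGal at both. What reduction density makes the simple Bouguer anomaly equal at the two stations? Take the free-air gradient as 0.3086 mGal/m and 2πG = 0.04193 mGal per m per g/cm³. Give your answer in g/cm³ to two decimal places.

1.90

Δg_obs = 981917.65 − 982091.26 = -173.61 mGal over Δh = 1180.4 − 422.4 = 758.0 m
Equal Bouguer anomalies ⇒ Δg_obs + (0.3086 − 0.04193ρ)·Δh = 0
0.3086 − 0.04193ρ = −Δg_obs/Δh = 0.22904
ρ = (0.3086 − 0.22904) / 0.04193 = 1.90 g/cm³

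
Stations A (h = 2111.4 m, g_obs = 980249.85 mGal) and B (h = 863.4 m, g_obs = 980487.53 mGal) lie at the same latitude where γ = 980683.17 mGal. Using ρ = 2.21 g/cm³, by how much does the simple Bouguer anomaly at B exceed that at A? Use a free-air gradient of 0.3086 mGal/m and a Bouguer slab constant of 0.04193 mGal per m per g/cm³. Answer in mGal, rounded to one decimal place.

-31.8

Δg_SB(A) = 980249.85 − 980683.17 + 0.3086×2111.4 − 0.04193×2.21×2111.4 = 22.60 mGal
Δg_SB(B) = 980487.53 − 980683.17 + 0.3086×863.4 − 0.04193×2.21×863.4 = -9.20 mGal
Difference = -9.20 − (22.60) = -31.80 mGal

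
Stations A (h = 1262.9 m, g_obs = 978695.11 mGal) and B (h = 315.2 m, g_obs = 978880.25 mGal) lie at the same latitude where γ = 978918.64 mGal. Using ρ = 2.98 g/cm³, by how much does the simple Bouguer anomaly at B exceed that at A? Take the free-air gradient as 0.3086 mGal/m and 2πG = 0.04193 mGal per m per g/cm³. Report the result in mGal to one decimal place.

Δg_SB(A) = 978695.11 − 978918.64 + 0.3086×1262.9 − 0.04193×2.98×1262.9 = 8.40 mGal
Δg_SB(B) = 978880.25 − 978918.64 + 0.3086×315.2 − 0.04193×2.98×315.2 = 19.50 mGal
Difference = 19.50 − (8.40) = 11.10 mGal

11.1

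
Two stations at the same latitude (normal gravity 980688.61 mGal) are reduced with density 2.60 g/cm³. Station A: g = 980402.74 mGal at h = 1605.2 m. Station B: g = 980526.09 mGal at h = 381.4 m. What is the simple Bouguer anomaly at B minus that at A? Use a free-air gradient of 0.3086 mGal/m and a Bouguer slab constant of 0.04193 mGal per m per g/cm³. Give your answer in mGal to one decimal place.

Δg_SB(A) = 980402.74 − 980688.61 + 0.3086×1605.2 − 0.04193×2.60×1605.2 = 34.50 mGal
Δg_SB(B) = 980526.09 − 980688.61 + 0.3086×381.4 − 0.04193×2.60×381.4 = -86.40 mGal
Difference = -86.40 − (34.50) = -120.90 mGal

-120.9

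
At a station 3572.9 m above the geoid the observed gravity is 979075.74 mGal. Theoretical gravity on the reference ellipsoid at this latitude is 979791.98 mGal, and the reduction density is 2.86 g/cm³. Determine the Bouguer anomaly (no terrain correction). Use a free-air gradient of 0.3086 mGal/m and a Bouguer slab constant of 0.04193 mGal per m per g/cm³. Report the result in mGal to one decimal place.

-42.1

Free-air correction = 0.3086 × 3572.9 = 1102.60 mGal
Free-air anomaly = 979075.74 − 979791.98 + (1102.60) = 386.36 mGal
Bouguer slab correction = 0.04193 × 2.86 × 3572.9 = 428.46 mGal
Simple Bouguer anomaly = 386.36 − (428.46) = -42.10 mGal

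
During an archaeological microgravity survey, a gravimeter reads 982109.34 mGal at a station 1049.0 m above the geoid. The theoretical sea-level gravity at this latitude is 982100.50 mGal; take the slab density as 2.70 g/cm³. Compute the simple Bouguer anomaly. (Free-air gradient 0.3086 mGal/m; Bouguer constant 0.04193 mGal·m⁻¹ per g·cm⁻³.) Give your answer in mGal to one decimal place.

213.8

Free-air correction = 0.3086 × 1049.0 = 323.72 mGal
Free-air anomaly = 982109.34 − 982100.50 + (323.72) = 332.56 mGal
Bouguer slab correction = 0.04193 × 2.70 × 1049.0 = 118.76 mGal
Simple Bouguer anomaly = 332.56 − (118.76) = 213.80 mGal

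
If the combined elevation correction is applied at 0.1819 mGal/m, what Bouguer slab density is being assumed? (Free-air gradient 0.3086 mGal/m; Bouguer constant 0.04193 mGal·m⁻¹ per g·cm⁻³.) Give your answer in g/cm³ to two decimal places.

0.1819 = 0.3086 − 0.04193 × ρ
ρ = (0.3086 − 0.1819) / 0.04193 = 3.02 g/cm³

3.02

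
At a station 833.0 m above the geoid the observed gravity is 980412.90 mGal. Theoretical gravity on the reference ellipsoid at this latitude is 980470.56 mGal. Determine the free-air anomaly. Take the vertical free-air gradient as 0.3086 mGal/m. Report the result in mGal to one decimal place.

199.4

Free-air correction = 0.3086 × 833.0 = 257.06 mGal
Free-air anomaly = 980412.90 − 980470.56 + (257.06) = 199.40 mGal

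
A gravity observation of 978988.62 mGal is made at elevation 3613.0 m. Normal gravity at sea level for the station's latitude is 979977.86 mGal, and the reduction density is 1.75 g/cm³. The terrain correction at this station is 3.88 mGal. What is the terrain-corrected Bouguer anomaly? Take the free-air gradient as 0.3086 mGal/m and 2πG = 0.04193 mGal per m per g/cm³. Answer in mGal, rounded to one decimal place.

Free-air correction = 0.3086 × 3613.0 = 1114.97 mGal
Free-air anomaly = 978988.62 − 979977.86 + (1114.97) = 125.73 mGal
Bouguer slab correction = 0.04193 × 1.75 × 3613.0 = 265.11 mGal
Simple Bouguer anomaly = 125.73 − (265.11) = -139.38 mGal
Complete Bouguer anomaly = -139.38 + 3.88 = -135.50 mGal

-135.5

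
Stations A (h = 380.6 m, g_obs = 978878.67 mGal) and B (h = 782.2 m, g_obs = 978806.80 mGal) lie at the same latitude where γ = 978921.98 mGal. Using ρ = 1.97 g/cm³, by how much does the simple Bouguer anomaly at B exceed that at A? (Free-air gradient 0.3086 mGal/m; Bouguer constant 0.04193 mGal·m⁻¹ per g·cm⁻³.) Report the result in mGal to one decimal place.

18.9

Δg_SB(A) = 978878.67 − 978921.98 + 0.3086×380.6 − 0.04193×1.97×380.6 = 42.70 mGal
Δg_SB(B) = 978806.80 − 978921.98 + 0.3086×782.2 − 0.04193×1.97×782.2 = 61.60 mGal
Difference = 61.60 − (42.70) = 18.90 mGal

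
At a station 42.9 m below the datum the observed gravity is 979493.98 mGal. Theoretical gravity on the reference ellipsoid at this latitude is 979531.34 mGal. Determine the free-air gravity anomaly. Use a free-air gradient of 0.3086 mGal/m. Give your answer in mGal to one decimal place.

Free-air correction = 0.3086 × -42.9 = -13.24 mGal
Free-air anomaly = 979493.98 − 979531.34 + (-13.24) = -50.60 mGal

-50.6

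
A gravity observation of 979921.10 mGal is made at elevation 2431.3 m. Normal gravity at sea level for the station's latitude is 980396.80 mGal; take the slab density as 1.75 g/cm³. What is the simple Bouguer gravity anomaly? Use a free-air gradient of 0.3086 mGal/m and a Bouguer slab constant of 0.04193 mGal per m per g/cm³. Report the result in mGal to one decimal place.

Free-air correction = 0.3086 × 2431.3 = 750.30 mGal
Free-air anomaly = 979921.10 − 980396.80 + (750.30) = 274.60 mGal
Bouguer slab correction = 0.04193 × 1.75 × 2431.3 = 178.40 mGal
Simple Bouguer anomaly = 274.60 − (178.40) = 96.20 mGal

96.2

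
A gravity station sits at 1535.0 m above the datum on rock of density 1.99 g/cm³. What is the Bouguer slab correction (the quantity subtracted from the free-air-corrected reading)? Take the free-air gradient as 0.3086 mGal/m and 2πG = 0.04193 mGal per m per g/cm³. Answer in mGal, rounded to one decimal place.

128.1

Bouguer slab correction = 0.04193 × 1.99 × 1535.0 = 128.1 mGal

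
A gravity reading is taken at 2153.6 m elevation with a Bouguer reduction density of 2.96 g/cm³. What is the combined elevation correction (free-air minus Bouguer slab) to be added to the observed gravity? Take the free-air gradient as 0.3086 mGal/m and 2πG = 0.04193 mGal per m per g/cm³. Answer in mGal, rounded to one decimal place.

397.3

Combined gradient = 0.3086 − 0.04193 × 2.96 = 0.1844872 mGal/m
Combined elevation correction = 0.1844872 × 2153.6 = 397.3 mGal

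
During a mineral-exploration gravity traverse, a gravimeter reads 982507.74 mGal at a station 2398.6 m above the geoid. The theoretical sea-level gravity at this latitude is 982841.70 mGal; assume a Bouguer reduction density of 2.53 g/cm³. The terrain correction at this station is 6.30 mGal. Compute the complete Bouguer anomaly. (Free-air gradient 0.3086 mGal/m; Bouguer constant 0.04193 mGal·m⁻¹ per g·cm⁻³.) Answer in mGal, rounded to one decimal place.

158.1

Free-air correction = 0.3086 × 2398.6 = 740.21 mGal
Free-air anomaly = 982507.74 − 982841.70 + (740.21) = 406.25 mGal
Bouguer slab correction = 0.04193 × 2.53 × 2398.6 = 254.45 mGal
Simple Bouguer anomaly = 406.25 − (254.45) = 151.80 mGal
Complete Bouguer anomaly = 151.80 + 6.30 = 158.10 mGal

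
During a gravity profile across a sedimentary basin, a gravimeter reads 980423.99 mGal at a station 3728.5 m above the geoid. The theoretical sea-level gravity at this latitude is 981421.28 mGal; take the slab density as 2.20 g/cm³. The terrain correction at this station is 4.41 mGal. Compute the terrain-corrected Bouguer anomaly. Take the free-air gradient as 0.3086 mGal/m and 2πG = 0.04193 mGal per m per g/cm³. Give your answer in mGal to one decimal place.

-186.2

Free-air correction = 0.3086 × 3728.5 = 1150.62 mGal
Free-air anomaly = 980423.99 − 981421.28 + (1150.62) = 153.33 mGal
Bouguer slab correction = 0.04193 × 2.20 × 3728.5 = 343.94 mGal
Simple Bouguer anomaly = 153.33 − (343.94) = -190.61 mGal
Complete Bouguer anomaly = -190.61 + 4.41 = -186.20 mGal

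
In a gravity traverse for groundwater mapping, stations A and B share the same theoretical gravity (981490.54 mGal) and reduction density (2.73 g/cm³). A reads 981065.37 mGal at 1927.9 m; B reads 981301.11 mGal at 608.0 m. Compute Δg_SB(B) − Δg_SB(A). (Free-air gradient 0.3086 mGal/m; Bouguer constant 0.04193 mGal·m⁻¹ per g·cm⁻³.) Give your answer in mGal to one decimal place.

-20.5

Δg_SB(A) = 981065.37 − 981490.54 + 0.3086×1927.9 − 0.04193×2.73×1927.9 = -50.90 mGal
Δg_SB(B) = 981301.11 − 981490.54 + 0.3086×608.0 − 0.04193×2.73×608.0 = -71.40 mGal
Difference = -71.40 − (-50.90) = -20.50 mGal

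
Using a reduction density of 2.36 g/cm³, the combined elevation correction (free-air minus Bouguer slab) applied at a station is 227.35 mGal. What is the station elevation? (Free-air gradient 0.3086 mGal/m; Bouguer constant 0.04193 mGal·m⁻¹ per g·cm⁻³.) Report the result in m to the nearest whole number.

1084

Combined gradient = 0.3086 − 0.04193 × 2.36 = 0.2096452 mGal/m
h = 227.35 / 0.2096452 = 1084.45 m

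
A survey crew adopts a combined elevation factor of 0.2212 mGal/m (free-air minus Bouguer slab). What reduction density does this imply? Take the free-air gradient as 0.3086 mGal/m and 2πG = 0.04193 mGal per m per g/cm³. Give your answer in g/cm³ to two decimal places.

0.2212 = 0.3086 − 0.04193 × ρ
ρ = (0.3086 − 0.2212) / 0.04193 = 2.08 g/cm³

2.08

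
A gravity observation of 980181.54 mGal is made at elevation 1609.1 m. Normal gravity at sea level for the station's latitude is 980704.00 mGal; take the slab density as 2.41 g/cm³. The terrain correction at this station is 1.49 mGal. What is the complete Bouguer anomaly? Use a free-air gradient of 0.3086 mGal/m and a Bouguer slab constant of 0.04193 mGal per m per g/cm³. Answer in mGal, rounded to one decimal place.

-187.0

Free-air correction = 0.3086 × 1609.1 = 496.57 mGal
Free-air anomaly = 980181.54 − 980704.00 + (496.57) = -25.89 mGal
Bouguer slab correction = 0.04193 × 2.41 × 1609.1 = 162.60 mGal
Simple Bouguer anomaly = -25.89 − (162.60) = -188.49 mGal
Complete Bouguer anomaly = -188.49 + 1.49 = -187.00 mGal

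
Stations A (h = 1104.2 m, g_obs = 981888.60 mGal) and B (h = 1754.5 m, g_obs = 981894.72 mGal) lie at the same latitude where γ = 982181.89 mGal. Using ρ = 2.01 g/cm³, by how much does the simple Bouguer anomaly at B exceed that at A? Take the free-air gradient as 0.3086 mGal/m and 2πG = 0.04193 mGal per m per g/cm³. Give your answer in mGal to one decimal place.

Δg_SB(A) = 981888.60 − 982181.89 + 0.3086×1104.2 − 0.04193×2.01×1104.2 = -45.60 mGal
Δg_SB(B) = 981894.72 − 982181.89 + 0.3086×1754.5 − 0.04193×2.01×1754.5 = 106.40 mGal
Difference = 106.40 − (-45.60) = 152.00 mGal

152.0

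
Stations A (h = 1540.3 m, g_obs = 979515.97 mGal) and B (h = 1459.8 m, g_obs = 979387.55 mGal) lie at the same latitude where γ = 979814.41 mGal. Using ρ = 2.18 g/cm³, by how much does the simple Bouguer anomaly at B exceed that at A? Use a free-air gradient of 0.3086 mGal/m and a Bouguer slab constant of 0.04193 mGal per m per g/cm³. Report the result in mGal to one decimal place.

-145.9

Δg_SB(A) = 979515.97 − 979814.41 + 0.3086×1540.3 − 0.04193×2.18×1540.3 = 36.10 mGal
Δg_SB(B) = 979387.55 − 979814.41 + 0.3086×1459.8 − 0.04193×2.18×1459.8 = -109.80 mGal
Difference = -109.80 − (36.10) = -145.90 mGal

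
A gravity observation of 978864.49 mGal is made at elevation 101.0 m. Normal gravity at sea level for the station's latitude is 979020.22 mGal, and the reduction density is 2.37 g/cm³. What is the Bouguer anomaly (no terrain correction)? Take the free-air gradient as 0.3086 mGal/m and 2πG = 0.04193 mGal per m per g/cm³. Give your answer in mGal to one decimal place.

-134.6

Free-air correction = 0.3086 × 101.0 = 31.17 mGal
Free-air anomaly = 978864.49 − 979020.22 + (31.17) = -124.56 mGal
Bouguer slab correction = 0.04193 × 2.37 × 101.0 = 10.04 mGal
Simple Bouguer anomaly = -124.56 − (10.04) = -134.60 mGal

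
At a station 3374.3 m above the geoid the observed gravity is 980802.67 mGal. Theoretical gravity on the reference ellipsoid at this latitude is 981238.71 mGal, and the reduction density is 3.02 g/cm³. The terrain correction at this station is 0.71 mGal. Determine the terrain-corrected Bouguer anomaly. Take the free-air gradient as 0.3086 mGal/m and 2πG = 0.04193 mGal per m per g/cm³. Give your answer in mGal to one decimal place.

178.7

Free-air correction = 0.3086 × 3374.3 = 1041.31 mGal
Free-air anomaly = 980802.67 − 981238.71 + (1041.31) = 605.27 mGal
Bouguer slab correction = 0.04193 × 3.02 × 3374.3 = 427.28 mGal
Simple Bouguer anomaly = 605.27 − (427.28) = 177.99 mGal
Complete Bouguer anomaly = 177.99 + 0.71 = 178.70 mGal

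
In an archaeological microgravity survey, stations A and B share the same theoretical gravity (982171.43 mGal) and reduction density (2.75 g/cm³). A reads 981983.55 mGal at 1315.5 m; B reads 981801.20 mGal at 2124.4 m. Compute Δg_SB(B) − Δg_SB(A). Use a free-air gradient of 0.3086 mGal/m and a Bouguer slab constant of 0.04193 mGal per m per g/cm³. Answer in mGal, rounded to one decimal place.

-26.0

Δg_SB(A) = 981983.55 − 982171.43 + 0.3086×1315.5 − 0.04193×2.75×1315.5 = 66.40 mGal
Δg_SB(B) = 981801.20 − 982171.43 + 0.3086×2124.4 − 0.04193×2.75×2124.4 = 40.40 mGal
Difference = 40.40 − (66.40) = -26.00 mGal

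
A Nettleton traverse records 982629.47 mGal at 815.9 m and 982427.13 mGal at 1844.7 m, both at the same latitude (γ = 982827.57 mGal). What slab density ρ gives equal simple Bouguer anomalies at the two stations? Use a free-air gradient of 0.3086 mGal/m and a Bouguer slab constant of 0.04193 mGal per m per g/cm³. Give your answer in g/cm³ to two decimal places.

Δg_obs = 982427.13 − 982629.47 = -202.34 mGal over Δh = 1844.7 − 815.9 = 1028.8 m
Equal Bouguer anomalies ⇒ Δg_obs + (0.3086 − 0.04193ρ)·Δh = 0
0.3086 − 0.04193ρ = −Δg_obs/Δh = 0.19668
ρ = (0.3086 − 0.19668) / 0.04193 = 2.67 g/cm³

2.67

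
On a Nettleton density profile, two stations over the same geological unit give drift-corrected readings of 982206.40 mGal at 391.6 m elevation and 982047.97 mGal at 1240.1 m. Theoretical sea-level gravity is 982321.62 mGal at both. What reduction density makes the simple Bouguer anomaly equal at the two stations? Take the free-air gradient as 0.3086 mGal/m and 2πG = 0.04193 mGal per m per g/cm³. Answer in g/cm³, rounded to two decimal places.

2.91

Δg_obs = 982047.97 − 982206.40 = -158.43 mGal over Δh = 1240.1 − 391.6 = 848.5 m
Equal Bouguer anomalies ⇒ Δg_obs + (0.3086 − 0.04193ρ)·Δh = 0
0.3086 − 0.04193ρ = −Δg_obs/Δh = 0.18672
ρ = (0.3086 − 0.18672) / 0.04193 = 2.91 g/cm³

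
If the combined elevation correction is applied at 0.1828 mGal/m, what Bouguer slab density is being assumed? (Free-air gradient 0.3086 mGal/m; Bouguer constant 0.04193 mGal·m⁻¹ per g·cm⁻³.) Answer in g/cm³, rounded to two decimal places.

0.1828 = 0.3086 − 0.04193 × ρ
ρ = (0.3086 − 0.1828) / 0.04193 = 3.00 g/cm³

3.00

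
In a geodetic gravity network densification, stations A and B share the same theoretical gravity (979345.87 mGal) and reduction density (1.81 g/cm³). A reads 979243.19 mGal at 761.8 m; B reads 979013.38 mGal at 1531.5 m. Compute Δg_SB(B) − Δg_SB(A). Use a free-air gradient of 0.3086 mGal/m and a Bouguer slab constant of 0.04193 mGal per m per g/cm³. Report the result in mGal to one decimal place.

Δg_SB(A) = 979243.19 − 979345.87 + 0.3086×761.8 − 0.04193×1.81×761.8 = 74.60 mGal
Δg_SB(B) = 979013.38 − 979345.87 + 0.3086×1531.5 − 0.04193×1.81×1531.5 = 23.90 mGal
Difference = 23.90 − (74.60) = -50.70 mGal

-50.7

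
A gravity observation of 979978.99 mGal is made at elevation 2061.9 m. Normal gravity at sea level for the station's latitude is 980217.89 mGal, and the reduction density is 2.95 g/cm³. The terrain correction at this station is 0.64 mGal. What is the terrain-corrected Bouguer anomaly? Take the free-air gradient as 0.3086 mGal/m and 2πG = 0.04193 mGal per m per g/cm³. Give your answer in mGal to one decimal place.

143.0

Free-air correction = 0.3086 × 2061.9 = 636.30 mGal
Free-air anomaly = 979978.99 − 980217.89 + (636.30) = 397.40 mGal
Bouguer slab correction = 0.04193 × 2.95 × 2061.9 = 255.04 mGal
Simple Bouguer anomaly = 397.40 − (255.04) = 142.36 mGal
Complete Bouguer anomaly = 142.36 + 0.64 = 143.00 mGal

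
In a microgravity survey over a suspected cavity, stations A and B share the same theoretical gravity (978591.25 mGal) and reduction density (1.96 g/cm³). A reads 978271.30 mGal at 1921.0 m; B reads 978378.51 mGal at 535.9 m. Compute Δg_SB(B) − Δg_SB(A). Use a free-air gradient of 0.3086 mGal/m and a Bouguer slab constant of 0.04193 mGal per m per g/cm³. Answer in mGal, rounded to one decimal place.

-206.4

Δg_SB(A) = 978271.30 − 978591.25 + 0.3086×1921.0 − 0.04193×1.96×1921.0 = 115.00 mGal
Δg_SB(B) = 978378.51 − 978591.25 + 0.3086×535.9 − 0.04193×1.96×535.9 = -91.40 mGal
Difference = -91.40 − (115.00) = -206.40 mGal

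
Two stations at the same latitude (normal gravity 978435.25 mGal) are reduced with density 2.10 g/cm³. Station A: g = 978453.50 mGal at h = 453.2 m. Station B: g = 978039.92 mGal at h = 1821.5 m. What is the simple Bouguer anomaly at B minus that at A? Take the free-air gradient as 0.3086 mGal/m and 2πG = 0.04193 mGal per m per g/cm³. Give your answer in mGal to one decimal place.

Δg_SB(A) = 978453.50 − 978435.25 + 0.3086×453.2 − 0.04193×2.10×453.2 = 118.20 mGal
Δg_SB(B) = 978039.92 − 978435.25 + 0.3086×1821.5 − 0.04193×2.10×1821.5 = 6.40 mGal
Difference = 6.40 − (118.20) = -111.80 mGal

-111.8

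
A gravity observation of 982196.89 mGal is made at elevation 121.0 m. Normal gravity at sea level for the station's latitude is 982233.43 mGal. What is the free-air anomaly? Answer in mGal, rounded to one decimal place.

0.8

Free-air correction = 0.3086 × 121.0 = 37.34 mGal
Free-air anomaly = 982196.89 − 982233.43 + (37.34) = 0.80 mGal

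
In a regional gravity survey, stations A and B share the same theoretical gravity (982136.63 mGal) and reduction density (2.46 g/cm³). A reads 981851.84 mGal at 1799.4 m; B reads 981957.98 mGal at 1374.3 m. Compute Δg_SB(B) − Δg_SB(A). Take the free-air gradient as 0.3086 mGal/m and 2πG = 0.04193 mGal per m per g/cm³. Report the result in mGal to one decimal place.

Δg_SB(A) = 981851.84 − 982136.63 + 0.3086×1799.4 − 0.04193×2.46×1799.4 = 84.90 mGal
Δg_SB(B) = 981957.98 − 982136.63 + 0.3086×1374.3 − 0.04193×2.46×1374.3 = 103.70 mGal
Difference = 103.70 − (84.90) = 18.80 mGal

18.8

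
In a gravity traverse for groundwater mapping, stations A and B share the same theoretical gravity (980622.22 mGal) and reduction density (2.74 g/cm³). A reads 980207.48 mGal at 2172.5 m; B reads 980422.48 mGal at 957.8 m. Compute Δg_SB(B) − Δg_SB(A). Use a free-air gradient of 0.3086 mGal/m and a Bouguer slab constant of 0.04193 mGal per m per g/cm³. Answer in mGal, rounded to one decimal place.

-20.3

Δg_SB(A) = 980207.48 − 980622.22 + 0.3086×2172.5 − 0.04193×2.74×2172.5 = 6.10 mGal
Δg_SB(B) = 980422.48 − 980622.22 + 0.3086×957.8 − 0.04193×2.74×957.8 = -14.20 mGal
Difference = -14.20 − (6.10) = -20.30 mGal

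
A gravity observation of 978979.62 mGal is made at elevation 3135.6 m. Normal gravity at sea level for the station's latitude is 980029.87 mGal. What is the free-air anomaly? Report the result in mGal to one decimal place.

-82.6

Free-air correction = 0.3086 × 3135.6 = 967.65 mGal
Free-air anomaly = 978979.62 − 980029.87 + (967.65) = -82.60 mGal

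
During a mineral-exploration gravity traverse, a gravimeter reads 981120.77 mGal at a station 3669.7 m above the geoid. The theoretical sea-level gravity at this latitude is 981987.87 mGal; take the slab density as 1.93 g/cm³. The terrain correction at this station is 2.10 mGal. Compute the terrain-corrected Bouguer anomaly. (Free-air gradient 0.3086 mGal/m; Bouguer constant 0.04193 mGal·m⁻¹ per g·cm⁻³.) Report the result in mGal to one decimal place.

-29.5

Free-air correction = 0.3086 × 3669.7 = 1132.47 mGal
Free-air anomaly = 981120.77 − 981987.87 + (1132.47) = 265.37 mGal
Bouguer slab correction = 0.04193 × 1.93 × 3669.7 = 296.97 mGal
Simple Bouguer anomaly = 265.37 − (296.97) = -31.60 mGal
Complete Bouguer anomaly = -31.60 + 2.10 = -29.50 mGal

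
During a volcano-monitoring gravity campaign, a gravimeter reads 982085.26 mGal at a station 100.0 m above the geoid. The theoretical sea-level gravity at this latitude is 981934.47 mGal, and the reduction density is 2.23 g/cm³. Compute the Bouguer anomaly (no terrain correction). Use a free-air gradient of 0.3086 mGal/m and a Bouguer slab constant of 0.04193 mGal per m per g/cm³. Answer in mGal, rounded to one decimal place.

172.3

Free-air correction = 0.3086 × 100.0 = 30.86 mGal
Free-air anomaly = 982085.26 − 981934.47 + (30.86) = 181.65 mGal
Bouguer slab correction = 0.04193 × 2.23 × 100.0 = 9.35 mGal
Simple Bouguer anomaly = 181.65 − (9.35) = 172.30 mGal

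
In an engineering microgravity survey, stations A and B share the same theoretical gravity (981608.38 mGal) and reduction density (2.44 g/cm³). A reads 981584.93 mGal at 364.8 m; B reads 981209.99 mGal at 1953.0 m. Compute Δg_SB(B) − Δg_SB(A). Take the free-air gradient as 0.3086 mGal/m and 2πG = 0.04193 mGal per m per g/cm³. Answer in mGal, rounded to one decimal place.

Δg_SB(A) = 981584.93 − 981608.38 + 0.3086×364.8 − 0.04193×2.44×364.8 = 51.80 mGal
Δg_SB(B) = 981209.99 − 981608.38 + 0.3086×1953.0 − 0.04193×2.44×1953.0 = 4.50 mGal
Difference = 4.50 − (51.80) = -47.30 mGal

-47.3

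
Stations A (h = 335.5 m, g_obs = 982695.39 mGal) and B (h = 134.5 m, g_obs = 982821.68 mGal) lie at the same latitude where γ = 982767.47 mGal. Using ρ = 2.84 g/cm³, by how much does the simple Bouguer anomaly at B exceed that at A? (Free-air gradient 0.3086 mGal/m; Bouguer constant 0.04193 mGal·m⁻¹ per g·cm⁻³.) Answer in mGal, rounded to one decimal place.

Δg_SB(A) = 982695.39 − 982767.47 + 0.3086×335.5 − 0.04193×2.84×335.5 = -8.50 mGal
Δg_SB(B) = 982821.68 − 982767.47 + 0.3086×134.5 − 0.04193×2.84×134.5 = 79.70 mGal
Difference = 79.70 − (-8.50) = 88.20 mGal

88.2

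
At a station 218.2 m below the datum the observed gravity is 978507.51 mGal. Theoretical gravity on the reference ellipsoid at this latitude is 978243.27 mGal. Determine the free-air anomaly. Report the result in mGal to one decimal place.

196.9

Free-air correction = 0.3086 × -218.2 = -67.34 mGal
Free-air anomaly = 978507.51 − 978243.27 + (-67.34) = 196.90 mGal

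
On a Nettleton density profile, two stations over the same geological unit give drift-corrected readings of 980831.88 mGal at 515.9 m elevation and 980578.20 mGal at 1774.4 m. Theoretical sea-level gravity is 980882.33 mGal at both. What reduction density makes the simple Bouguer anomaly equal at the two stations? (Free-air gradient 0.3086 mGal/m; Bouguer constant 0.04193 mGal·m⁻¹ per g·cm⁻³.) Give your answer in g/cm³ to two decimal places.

Δg_obs = 980578.20 − 980831.88 = -253.68 mGal over Δh = 1774.4 − 515.9 = 1258.5 m
Equal Bouguer anomalies ⇒ Δg_obs + (0.3086 − 0.04193ρ)·Δh = 0
0.3086 − 0.04193ρ = −Δg_obs/Δh = 0.20157
ρ = (0.3086 − 0.20157) / 0.04193 = 2.55 g/cm³

2.55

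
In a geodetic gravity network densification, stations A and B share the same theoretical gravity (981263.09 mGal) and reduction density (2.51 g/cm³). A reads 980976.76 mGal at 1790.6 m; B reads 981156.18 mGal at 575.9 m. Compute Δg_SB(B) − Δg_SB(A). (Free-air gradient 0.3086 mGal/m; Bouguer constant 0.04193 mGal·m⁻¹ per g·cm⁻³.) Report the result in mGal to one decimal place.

Δg_SB(A) = 980976.76 − 981263.09 + 0.3086×1790.6 − 0.04193×2.51×1790.6 = 77.80 mGal
Δg_SB(B) = 981156.18 − 981263.09 + 0.3086×575.9 − 0.04193×2.51×575.9 = 10.20 mGal
Difference = 10.20 − (77.80) = -67.60 mGal

-67.6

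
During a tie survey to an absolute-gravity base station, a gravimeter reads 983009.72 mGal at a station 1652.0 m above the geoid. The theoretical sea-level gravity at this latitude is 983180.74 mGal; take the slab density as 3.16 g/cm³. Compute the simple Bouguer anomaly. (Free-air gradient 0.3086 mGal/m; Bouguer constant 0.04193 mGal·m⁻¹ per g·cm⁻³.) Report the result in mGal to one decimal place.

119.9

Free-air correction = 0.3086 × 1652.0 = 509.81 mGal
Free-air anomaly = 983009.72 − 983180.74 + (509.81) = 338.79 mGal
Bouguer slab correction = 0.04193 × 3.16 × 1652.0 = 218.89 mGal
Simple Bouguer anomaly = 338.79 − (218.89) = 119.90 mGal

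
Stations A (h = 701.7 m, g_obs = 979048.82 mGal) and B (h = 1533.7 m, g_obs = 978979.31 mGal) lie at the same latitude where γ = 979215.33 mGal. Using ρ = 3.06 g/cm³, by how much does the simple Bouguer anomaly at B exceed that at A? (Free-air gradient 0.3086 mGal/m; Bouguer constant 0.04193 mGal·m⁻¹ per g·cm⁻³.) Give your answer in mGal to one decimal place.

80.5

Δg_SB(A) = 979048.82 − 979215.33 + 0.3086×701.7 − 0.04193×3.06×701.7 = -40.00 mGal
Δg_SB(B) = 978979.31 − 979215.33 + 0.3086×1533.7 − 0.04193×3.06×1533.7 = 40.50 mGal
Difference = 40.50 − (-40.00) = 80.50 mGal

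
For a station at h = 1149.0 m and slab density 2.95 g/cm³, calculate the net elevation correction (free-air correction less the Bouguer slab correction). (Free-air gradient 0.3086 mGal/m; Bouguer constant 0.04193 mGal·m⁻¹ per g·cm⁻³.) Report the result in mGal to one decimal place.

212.5

Combined gradient = 0.3086 − 0.04193 × 2.95 = 0.1849065 mGal/m
Combined elevation correction = 0.1849065 × 1149.0 = 212.5 mGal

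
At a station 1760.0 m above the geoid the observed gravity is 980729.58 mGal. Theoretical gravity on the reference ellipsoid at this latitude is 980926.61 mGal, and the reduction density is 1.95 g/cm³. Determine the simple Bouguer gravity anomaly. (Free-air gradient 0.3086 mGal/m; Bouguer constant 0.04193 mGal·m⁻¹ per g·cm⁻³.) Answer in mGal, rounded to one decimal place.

Free-air correction = 0.3086 × 1760.0 = 543.14 mGal
Free-air anomaly = 980729.58 − 980926.61 + (543.14) = 346.11 mGal
Bouguer slab correction = 0.04193 × 1.95 × 1760.0 = 143.90 mGal
Simple Bouguer anomaly = 346.11 − (143.90) = 202.21 mGal

202.2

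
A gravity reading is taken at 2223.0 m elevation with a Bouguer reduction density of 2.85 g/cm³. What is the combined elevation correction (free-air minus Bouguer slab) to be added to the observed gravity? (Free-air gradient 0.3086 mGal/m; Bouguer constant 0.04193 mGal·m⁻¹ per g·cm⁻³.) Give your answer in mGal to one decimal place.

420.4

Combined gradient = 0.3086 − 0.04193 × 2.85 = 0.1890995 mGal/m
Combined elevation correction = 0.1890995 × 2223.0 = 420.4 mGal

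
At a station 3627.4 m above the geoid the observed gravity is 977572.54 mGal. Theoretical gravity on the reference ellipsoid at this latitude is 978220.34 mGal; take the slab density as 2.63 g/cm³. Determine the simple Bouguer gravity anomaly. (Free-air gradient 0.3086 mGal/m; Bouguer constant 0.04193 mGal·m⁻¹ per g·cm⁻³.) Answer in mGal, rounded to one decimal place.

Free-air correction = 0.3086 × 3627.4 = 1119.42 mGal
Free-air anomaly = 977572.54 − 978220.34 + (1119.42) = 471.62 mGal
Bouguer slab correction = 0.04193 × 2.63 × 3627.4 = 400.01 mGal
Simple Bouguer anomaly = 471.62 − (400.01) = 71.61 mGal

71.6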